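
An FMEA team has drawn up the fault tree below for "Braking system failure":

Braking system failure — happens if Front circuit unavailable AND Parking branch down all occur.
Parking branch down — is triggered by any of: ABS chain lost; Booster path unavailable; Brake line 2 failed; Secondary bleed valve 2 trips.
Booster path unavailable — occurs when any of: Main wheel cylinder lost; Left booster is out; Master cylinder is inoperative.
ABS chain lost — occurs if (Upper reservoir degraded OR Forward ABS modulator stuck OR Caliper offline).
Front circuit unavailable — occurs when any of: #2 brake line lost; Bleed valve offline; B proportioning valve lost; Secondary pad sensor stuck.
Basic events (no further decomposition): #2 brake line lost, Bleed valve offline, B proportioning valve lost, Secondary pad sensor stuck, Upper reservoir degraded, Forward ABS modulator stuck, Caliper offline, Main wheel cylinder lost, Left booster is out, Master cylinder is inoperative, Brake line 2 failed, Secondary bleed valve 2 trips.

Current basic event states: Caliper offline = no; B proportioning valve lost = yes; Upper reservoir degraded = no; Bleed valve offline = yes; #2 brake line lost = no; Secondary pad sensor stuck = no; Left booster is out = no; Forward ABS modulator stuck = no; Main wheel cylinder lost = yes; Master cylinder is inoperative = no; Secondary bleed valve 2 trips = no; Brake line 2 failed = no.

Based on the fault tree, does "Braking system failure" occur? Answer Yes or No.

Front circuit unavailable [OR]: #2 brake line lost=not, Bleed valve offline=occurs, B proportioning valve lost=occurs, Secondary pad sensor stuck=not → at least one input occurs → occurs.
ABS chain lost [OR]: Upper reservoir degraded=not, Forward ABS modulator stuck=not, Caliper offline=not → no input occurs → does not occur.
Booster path unavailable [OR]: Main wheel cylinder lost=occurs, Left booster is out=not, Master cylinder is inoperative=not → at least one input occurs → occurs.
Parking branch down [OR]: ABS chain lost=not, Booster path unavailable=occurs, Brake line 2 failed=not, Secondary bleed valve 2 trips=not → at least one input occurs → occurs.
Braking system failure [AND]: Front circuit unavailable=occurs, Parking branch down=occurs → all inputs occur → occurs.

Yes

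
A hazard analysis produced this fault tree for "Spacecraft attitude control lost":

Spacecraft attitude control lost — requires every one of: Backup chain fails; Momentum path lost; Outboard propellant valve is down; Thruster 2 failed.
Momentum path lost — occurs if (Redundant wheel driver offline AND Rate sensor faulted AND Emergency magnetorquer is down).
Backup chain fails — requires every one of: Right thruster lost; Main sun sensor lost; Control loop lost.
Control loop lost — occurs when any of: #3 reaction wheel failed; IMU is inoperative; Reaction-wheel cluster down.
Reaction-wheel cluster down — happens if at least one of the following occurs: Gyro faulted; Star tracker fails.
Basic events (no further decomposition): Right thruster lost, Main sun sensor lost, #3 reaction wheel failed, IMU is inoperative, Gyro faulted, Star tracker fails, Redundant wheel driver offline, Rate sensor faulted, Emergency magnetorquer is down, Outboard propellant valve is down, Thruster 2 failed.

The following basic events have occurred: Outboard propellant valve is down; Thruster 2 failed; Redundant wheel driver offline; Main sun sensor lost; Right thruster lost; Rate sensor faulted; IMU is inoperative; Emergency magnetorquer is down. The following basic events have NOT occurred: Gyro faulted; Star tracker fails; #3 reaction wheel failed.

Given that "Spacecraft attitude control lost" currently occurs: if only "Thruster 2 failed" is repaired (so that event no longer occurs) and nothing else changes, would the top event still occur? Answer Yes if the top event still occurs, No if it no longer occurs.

No

Counterfactual: set "Thruster 2 failed" to not occurred.
Reaction-wheel cluster down [OR]: Gyro faulted=not, Star tracker fails=not → no input occurs → does not occur.
Control loop lost [OR]: #3 reaction wheel failed=not, IMU is inoperative=occurs, Reaction-wheel cluster down=not → at least one input occurs → occurs.
Backup chain fails [AND]: Right thruster lost=occurs, Main sun sensor lost=occurs, Control loop lost=occurs → all inputs occur → occurs.
Momentum path lost [AND]: Redundant wheel driver offline=occurs, Rate sensor faulted=occurs, Emergency magnetorquer is down=occurs → all inputs occur → occurs.
Spacecraft attitude control lost [AND]: Backup chain fails=occurs, Momentum path lost=occurs, Outboard propellant valve is down=occurs, Thruster 2 failed=not → not all inputs occur → does not occur.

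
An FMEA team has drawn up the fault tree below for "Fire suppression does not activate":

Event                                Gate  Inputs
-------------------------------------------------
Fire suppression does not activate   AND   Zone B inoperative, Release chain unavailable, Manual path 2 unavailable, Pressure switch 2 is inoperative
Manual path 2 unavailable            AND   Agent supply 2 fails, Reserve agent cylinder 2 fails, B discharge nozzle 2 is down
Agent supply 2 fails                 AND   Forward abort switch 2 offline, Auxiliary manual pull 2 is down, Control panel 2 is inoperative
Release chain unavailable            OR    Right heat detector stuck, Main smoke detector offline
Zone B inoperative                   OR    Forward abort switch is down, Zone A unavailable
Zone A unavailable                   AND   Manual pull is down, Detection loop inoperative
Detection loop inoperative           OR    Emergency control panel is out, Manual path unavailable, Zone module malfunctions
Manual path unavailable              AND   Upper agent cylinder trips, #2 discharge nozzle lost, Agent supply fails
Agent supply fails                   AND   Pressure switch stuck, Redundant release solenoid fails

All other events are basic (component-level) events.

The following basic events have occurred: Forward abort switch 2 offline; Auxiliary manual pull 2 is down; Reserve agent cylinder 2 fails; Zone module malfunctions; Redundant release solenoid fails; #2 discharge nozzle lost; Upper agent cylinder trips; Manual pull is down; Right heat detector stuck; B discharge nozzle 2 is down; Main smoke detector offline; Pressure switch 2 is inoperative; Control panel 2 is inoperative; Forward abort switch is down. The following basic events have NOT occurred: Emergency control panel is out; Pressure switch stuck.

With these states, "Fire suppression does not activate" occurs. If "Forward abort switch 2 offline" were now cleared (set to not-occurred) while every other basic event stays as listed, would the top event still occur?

No

Counterfactual: set "Forward abort switch 2 offline" to not occurred.
Agent supply fails [AND]: Pressure switch stuck=not, Redundant release solenoid fails=occurs → not all inputs occur → does not occur.
Manual path unavailable [AND]: Upper agent cylinder trips=occurs, #2 discharge nozzle lost=occurs, Agent supply fails=not → not all inputs occur → does not occur.
Detection loop inoperative [OR]: Emergency control panel is out=not, Manual path unavailable=not, Zone module malfunctions=occurs → at least one input occurs → occurs.
Zone A unavailable [AND]: Manual pull is down=occurs, Detection loop inoperative=occurs → all inputs occur → occurs.
Zone B inoperative [OR]: Forward abort switch is down=occurs, Zone A unavailable=occurs → at least one input occurs → occurs.
Release chain unavailable [OR]: Right heat detector stuck=occurs, Main smoke detector offline=occurs → at least one input occurs → occurs.
Agent supply 2 fails [AND]: Forward abort switch 2 offline=not, Auxiliary manual pull 2 is down=occurs, Control panel 2 is inoperative=occurs → not all inputs occur → does not occur.
Manual path 2 unavailable [AND]: Agent supply 2 fails=not, Reserve agent cylinder 2 fails=occurs, B discharge nozzle 2 is down=occurs → not all inputs occur → does not occur.
Fire suppression does not activate [AND]: Zone B inoperative=occurs, Release chain unavailable=occurs, Manual path 2 unavailable=not, Pressure switch 2 is inoperative=occurs → not all inputs occur → does not occur.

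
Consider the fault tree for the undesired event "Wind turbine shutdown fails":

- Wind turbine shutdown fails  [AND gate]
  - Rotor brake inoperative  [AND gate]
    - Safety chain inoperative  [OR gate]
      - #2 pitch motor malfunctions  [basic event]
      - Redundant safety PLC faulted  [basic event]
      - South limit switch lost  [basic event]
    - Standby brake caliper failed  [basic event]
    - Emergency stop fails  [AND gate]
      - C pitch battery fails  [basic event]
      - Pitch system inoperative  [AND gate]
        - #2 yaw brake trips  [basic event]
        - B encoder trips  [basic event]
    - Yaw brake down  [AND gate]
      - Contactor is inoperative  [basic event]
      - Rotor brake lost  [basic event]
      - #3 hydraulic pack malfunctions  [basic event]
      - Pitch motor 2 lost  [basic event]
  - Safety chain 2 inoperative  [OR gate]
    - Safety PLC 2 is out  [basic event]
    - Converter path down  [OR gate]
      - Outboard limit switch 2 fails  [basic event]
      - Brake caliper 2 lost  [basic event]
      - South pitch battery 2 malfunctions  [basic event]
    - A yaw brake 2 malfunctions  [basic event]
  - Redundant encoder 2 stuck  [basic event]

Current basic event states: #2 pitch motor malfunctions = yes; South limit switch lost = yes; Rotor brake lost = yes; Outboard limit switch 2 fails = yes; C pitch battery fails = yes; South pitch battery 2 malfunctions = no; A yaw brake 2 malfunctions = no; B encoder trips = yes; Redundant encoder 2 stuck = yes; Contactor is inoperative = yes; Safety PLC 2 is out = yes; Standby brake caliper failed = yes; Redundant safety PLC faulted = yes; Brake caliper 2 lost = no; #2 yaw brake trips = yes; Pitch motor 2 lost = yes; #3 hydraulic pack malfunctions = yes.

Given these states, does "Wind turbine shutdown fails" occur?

Yes

Safety chain inoperative [OR]: #2 pitch motor malfunctions=occurs, Redundant safety PLC faulted=occurs, South limit switch lost=occurs → at least one input occurs → occurs.
Pitch system inoperative [AND]: #2 yaw brake trips=occurs, B encoder trips=occurs → all inputs occur → occurs.
Emergency stop fails [AND]: C pitch battery fails=occurs, Pitch system inoperative=occurs → all inputs occur → occurs.
Yaw brake down [AND]: Contactor is inoperative=occurs, Rotor brake lost=occurs, #3 hydraulic pack malfunctions=occurs, Pitch motor 2 lost=occurs → all inputs occur → occurs.
Rotor brake inoperative [AND]: Safety chain inoperative=occurs, Standby brake caliper failed=occurs, Emergency stop fails=occurs, Yaw brake down=occurs → all inputs occur → occurs.
Converter path down [OR]: Outboard limit switch 2 fails=occurs, Brake caliper 2 lost=not, South pitch battery 2 malfunctions=not → at least one input occurs → occurs.
Safety chain 2 inoperative [OR]: Safety PLC 2 is out=occurs, Converter path down=occurs, A yaw brake 2 malfunctions=not → at least one input occurs → occurs.
Wind turbine shutdown fails [AND]: Rotor brake inoperative=occurs, Safety chain 2 inoperative=occurs, Redundant encoder 2 stuck=occurs → all inputs occur → occurs.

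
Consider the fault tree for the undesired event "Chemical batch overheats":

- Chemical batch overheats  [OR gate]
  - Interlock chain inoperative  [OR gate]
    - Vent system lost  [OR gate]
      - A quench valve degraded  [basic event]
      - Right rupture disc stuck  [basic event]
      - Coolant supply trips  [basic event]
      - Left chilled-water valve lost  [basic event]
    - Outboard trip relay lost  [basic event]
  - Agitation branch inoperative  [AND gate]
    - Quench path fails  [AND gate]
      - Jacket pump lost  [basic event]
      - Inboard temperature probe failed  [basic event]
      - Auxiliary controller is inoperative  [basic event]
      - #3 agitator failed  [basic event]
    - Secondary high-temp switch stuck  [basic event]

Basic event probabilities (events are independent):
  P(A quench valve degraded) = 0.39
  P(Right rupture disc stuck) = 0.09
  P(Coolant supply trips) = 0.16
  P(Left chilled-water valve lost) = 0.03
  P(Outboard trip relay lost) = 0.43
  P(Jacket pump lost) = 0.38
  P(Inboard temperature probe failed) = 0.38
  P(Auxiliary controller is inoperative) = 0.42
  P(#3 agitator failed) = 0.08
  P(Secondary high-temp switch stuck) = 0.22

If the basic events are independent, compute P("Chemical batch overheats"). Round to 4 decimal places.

0.7425

P(Vent system lost) [OR] = 1 − (1−0.39) × (1−0.09) × (1−0.16) × (1−0.03) = 0.547705
P(Interlock chain inoperative) [OR] = 1 − (1−0.547705) × (1−0.43) = 0.742192
P(Quench path fails) [AND] = 0.38 × 0.38 × 0.42 × 0.08 = 0.004852
P(Agitation branch inoperative) [AND] = 0.004852 × 0.22 = 0.001067
P(Chemical batch overheats) [OR] = 1 − (1−0.742192) × (1−0.001067) = 0.742467
Rounded to 4 decimal places: P(Chemical batch overheats) ≈ 0.7425.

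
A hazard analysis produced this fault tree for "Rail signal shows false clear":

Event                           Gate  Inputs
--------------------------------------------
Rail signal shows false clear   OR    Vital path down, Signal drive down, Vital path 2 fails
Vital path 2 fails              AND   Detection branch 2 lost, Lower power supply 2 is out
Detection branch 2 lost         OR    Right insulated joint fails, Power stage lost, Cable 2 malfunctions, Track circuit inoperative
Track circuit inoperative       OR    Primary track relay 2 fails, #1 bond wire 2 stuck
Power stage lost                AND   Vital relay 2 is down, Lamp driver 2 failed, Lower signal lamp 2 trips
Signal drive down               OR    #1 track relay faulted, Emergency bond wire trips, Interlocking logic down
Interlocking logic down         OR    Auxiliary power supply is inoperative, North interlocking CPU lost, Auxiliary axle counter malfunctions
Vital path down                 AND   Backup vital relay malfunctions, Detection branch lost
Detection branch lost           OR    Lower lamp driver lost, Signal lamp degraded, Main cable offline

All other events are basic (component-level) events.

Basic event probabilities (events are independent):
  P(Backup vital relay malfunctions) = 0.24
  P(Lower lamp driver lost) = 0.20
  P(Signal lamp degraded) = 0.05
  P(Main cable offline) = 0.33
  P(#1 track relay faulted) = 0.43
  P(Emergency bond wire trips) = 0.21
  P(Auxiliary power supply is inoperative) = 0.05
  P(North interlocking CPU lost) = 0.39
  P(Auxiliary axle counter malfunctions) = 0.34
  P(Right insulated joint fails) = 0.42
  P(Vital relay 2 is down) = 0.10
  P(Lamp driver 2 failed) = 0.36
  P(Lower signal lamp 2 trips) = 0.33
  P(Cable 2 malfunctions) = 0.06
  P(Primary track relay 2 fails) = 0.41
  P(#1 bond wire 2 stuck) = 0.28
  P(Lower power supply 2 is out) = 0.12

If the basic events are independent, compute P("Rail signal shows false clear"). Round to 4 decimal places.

0.8621

P(Detection branch lost) [OR] = 1 − (1−0.20) × (1−0.05) × (1−0.33) = 0.490800
P(Vital path down) [AND] = 0.24 × 0.490800 = 0.117792
P(Interlocking logic down) [OR] = 1 − (1−0.05) × (1−0.39) × (1−0.34) = 0.617530
P(Signal drive down) [OR] = 1 − (1−0.43) × (1−0.21) × (1−0.617530) = 0.827774
P(Power stage lost) [AND] = 0.10 × 0.36 × 0.33 = 0.011880
P(Track circuit inoperative) [OR] = 1 − (1−0.41) × (1−0.28) = 0.575200
P(Detection branch 2 lost) [OR] = 1 − (1−0.42) × (1−0.011880) × (1−0.06) × (1−0.575200) = 0.771150
P(Vital path 2 fails) [AND] = 0.771150 × 0.12 = 0.092538
P(Rail signal shows false clear) [OR] = 1 − (1−0.117792) × (1−0.827774) × (1−0.092538) = 0.862121
Rounded to 4 decimal places: P(Rail signal shows false clear) ≈ 0.8621.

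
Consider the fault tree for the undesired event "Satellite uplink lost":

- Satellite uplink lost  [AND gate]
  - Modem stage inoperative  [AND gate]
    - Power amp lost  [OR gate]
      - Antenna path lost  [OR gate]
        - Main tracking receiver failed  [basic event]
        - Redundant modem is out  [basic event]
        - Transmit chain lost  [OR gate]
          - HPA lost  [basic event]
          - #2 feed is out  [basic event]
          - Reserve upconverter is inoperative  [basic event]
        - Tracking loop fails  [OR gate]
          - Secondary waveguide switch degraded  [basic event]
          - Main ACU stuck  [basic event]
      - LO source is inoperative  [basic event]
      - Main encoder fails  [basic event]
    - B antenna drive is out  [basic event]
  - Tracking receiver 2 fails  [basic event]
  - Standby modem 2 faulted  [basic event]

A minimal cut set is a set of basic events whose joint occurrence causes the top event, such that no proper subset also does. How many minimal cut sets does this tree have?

9

Transmit chain lost [OR]: union of children's cut sets → 3 cut set(s).
Tracking loop fails [OR]: union of children's cut sets → 2 cut set(s).
Antenna path lost [OR]: union of children's cut sets → 7 cut set(s).
Power amp lost [OR]: union of children's cut sets → 9 cut set(s).
Modem stage inoperative [AND]: one cut set from each child combined → 9 × 1 = 9 cut set(s).
Satellite uplink lost [AND]: one cut set from each child combined → 9 × 1 × 1 = 9 cut set(s).
Minimal cut sets: {B antenna drive is out, Main tracking receiver failed, Standby modem 2 faulted, Tracking receiver 2 fails}; {B antenna drive is out, Redundant modem is out, Standby modem 2 faulted, Tracking receiver 2 fails}; {B antenna drive is out, HPA lost, Standby modem 2 faulted, Tracking receiver 2 fails}; {#2 feed is out, B antenna drive is out, Standby modem 2 faulted, Tracking receiver 2 fails}; {B antenna drive is out, Reserve upconverter is inoperative, Standby modem 2 faulted, Tracking receiver 2 fails}; {B antenna drive is out, Secondary waveguide switch degraded, Standby modem 2 faulted, Tracking receiver 2 fails}; {B antenna drive is out, Main ACU stuck, Standby modem 2 faulted, Tracking receiver 2 fails}; {B antenna drive is out, LO source is inoperative, Standby modem 2 faulted, Tracking receiver 2 fails}; {B antenna drive is out, Main encoder fails, Standby modem 2 faulted, Tracking receiver 2 fails}.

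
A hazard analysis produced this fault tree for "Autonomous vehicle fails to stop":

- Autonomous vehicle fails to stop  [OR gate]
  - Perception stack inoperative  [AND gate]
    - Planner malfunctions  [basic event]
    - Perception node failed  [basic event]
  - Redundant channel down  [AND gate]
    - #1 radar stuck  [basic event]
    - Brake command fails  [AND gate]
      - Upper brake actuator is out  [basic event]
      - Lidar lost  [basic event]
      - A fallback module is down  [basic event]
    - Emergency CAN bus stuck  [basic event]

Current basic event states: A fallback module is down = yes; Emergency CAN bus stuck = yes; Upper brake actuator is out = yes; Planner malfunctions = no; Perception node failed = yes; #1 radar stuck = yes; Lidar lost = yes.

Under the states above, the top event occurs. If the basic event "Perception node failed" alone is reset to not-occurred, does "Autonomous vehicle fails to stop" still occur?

Yes

Counterfactual: set "Perception node failed" to not occurred.
Perception stack inoperative [AND]: Planner malfunctions=not, Perception node failed=not → not all inputs occur → does not occur.
Brake command fails [AND]: Upper brake actuator is out=occurs, Lidar lost=occurs, A fallback module is down=occurs → all inputs occur → occurs.
Redundant channel down [AND]: #1 radar stuck=occurs, Brake command fails=occurs, Emergency CAN bus stuck=occurs → all inputs occur → occurs.
Autonomous vehicle fails to stop [OR]: Perception stack inoperative=not, Redundant channel down=occurs → at least one input occurs → occurs.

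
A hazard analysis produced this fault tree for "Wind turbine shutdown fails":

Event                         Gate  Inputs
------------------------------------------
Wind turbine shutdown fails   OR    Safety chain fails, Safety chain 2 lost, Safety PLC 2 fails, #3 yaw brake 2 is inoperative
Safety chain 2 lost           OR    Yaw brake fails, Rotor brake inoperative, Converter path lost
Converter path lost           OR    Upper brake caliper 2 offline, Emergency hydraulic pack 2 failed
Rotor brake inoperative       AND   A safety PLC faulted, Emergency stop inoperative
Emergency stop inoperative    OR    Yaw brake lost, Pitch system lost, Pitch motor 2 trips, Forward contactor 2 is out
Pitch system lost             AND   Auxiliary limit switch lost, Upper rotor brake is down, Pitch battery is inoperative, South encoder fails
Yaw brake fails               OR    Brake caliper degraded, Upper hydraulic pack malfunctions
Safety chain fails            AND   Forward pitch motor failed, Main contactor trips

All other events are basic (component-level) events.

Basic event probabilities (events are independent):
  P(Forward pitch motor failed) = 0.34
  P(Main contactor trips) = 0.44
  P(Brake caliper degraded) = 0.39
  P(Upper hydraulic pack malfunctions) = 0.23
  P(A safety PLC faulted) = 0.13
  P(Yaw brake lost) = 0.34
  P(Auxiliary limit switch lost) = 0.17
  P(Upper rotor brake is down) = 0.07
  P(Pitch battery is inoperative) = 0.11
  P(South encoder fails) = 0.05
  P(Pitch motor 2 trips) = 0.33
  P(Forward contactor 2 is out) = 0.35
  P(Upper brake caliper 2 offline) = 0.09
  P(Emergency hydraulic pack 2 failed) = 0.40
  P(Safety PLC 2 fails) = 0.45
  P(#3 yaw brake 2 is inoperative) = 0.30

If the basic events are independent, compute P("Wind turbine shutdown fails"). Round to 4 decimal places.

0.9238

P(Safety chain fails) [AND] = 0.34 × 0.44 = 0.149600
P(Yaw brake fails) [OR] = 1 − (1−0.39) × (1−0.23) = 0.530300
P(Pitch system lost) [AND] = 0.17 × 0.07 × 0.11 × 0.05 = 0.000065
P(Emergency stop inoperative) [OR] = 1 − (1−0.34) × (1−0.000065) × (1−0.33) × (1−0.35) = 0.712589
P(Rotor brake inoperative) [AND] = 0.13 × 0.712589 = 0.092637
P(Converter path lost) [OR] = 1 − (1−0.09) × (1−0.40) = 0.454000
P(Safety chain 2 lost) [OR] = 1 − (1−0.530300) × (1−0.092637) × (1−0.454000) = 0.767301
P(Wind turbine shutdown fails) [OR] = 1 − (1−0.149600) × (1−0.767301) × (1−0.45) × (1−0.30) = 0.923813
Rounded to 4 decimal places: P(Wind turbine shutdown fails) ≈ 0.9238.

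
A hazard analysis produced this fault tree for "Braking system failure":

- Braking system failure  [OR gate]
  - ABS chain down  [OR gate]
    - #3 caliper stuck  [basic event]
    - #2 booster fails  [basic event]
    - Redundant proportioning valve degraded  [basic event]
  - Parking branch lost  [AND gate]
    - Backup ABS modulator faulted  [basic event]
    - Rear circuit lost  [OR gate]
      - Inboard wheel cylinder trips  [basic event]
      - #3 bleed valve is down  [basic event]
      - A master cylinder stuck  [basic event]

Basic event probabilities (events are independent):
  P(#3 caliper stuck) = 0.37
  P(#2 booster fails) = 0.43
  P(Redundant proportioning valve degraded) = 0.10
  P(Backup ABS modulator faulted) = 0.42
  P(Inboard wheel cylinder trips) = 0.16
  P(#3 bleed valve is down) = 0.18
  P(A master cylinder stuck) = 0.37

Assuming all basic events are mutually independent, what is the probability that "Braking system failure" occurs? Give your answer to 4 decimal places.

0.7536

P(ABS chain down) [OR] = 1 − (1−0.37) × (1−0.43) × (1−0.10) = 0.676810
P(Rear circuit lost) [OR] = 1 − (1−0.16) × (1−0.18) × (1−0.37) = 0.566056
P(Parking branch lost) [AND] = 0.42 × 0.566056 = 0.237744
P(Braking system failure) [OR] = 1 − (1−0.676810) × (1−0.237744) = 0.753646
Rounded to 4 decimal places: P(Braking system failure) ≈ 0.7536.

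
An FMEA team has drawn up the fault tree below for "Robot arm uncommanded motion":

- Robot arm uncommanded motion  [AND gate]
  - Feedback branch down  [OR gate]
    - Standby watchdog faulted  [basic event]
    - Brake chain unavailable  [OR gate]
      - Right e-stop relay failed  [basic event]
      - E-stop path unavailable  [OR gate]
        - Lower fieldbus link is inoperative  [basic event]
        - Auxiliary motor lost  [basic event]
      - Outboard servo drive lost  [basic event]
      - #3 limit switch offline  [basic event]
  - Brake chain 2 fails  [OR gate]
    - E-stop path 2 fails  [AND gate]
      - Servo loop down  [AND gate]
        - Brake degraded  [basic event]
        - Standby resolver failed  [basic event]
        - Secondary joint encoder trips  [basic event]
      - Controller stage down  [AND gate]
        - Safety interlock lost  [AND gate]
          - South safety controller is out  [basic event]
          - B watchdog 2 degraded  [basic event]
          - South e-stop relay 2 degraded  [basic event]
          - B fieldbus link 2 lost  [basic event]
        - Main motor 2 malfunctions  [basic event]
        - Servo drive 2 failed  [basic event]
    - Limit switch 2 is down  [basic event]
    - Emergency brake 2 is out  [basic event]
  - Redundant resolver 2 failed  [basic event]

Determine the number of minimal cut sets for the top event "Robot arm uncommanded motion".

18

E-stop path unavailable [OR]: union of children's cut sets → 2 cut set(s).
Brake chain unavailable [OR]: union of children's cut sets → 5 cut set(s).
Feedback branch down [OR]: union of children's cut sets → 6 cut set(s).
Servo loop down [AND]: one cut set from each child combined → 1 × 1 × 1 = 1 cut set(s).
Safety interlock lost [AND]: one cut set from each child combined → 1 × 1 × 1 × 1 = 1 cut set(s).
Controller stage down [AND]: one cut set from each child combined → 1 × 1 × 1 = 1 cut set(s).
E-stop path 2 fails [AND]: one cut set from each child combined → 1 × 1 = 1 cut set(s).
Brake chain 2 fails [OR]: union of children's cut sets → 3 cut set(s).
Robot arm uncommanded motion [AND]: one cut set from each child combined → 6 × 3 × 1 = 18 cut set(s).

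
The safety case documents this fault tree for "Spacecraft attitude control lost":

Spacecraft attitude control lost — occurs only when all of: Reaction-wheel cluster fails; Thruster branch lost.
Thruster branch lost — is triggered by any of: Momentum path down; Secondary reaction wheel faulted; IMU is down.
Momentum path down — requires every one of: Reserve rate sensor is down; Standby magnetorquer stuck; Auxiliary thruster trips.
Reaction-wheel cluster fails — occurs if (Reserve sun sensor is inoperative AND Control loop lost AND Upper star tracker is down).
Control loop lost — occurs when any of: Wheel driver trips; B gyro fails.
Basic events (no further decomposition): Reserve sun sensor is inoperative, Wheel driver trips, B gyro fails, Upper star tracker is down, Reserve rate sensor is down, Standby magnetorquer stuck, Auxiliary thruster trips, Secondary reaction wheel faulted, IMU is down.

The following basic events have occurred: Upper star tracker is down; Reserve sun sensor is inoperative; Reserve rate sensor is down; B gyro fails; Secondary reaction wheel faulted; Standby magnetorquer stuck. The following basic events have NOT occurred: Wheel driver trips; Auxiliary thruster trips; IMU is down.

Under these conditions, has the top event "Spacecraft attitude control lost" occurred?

Control loop lost [OR]: Wheel driver trips=not, B gyro fails=occurs → at least one input occurs → occurs.
Reaction-wheel cluster fails [AND]: Reserve sun sensor is inoperative=occurs, Control loop lost=occurs, Upper star tracker is down=occurs → all inputs occur → occurs.
Momentum path down [AND]: Reserve rate sensor is down=occurs, Standby magnetorquer stuck=occurs, Auxiliary thruster trips=not → not all inputs occur → does not occur.
Thruster branch lost [OR]: Momentum path down=not, Secondary reaction wheel faulted=occurs, IMU is down=not → at least one input occurs → occurs.
Spacecraft attitude control lost [AND]: Reaction-wheel cluster fails=occurs, Thruster branch lost=occurs → all inputs occur → occurs.

Yes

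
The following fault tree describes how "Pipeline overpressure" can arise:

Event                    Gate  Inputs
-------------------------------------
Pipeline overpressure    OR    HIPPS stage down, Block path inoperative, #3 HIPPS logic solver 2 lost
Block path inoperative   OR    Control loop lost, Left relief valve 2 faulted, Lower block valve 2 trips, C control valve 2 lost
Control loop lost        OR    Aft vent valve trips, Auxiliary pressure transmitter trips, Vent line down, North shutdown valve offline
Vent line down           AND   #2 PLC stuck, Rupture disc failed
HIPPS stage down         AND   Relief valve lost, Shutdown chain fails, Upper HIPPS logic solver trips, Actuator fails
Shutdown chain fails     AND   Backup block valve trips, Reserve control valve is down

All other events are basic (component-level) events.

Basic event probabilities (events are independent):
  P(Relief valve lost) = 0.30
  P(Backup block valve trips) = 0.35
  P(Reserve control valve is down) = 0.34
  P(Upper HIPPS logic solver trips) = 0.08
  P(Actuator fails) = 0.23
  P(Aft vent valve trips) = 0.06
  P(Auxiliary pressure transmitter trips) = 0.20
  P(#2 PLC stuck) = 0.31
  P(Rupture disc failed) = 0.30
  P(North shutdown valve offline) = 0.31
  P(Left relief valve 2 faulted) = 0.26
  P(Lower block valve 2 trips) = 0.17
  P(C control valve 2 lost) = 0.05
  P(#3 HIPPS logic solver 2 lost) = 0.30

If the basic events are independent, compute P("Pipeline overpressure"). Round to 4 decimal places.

0.8079

P(Shutdown chain fails) [AND] = 0.35 × 0.34 = 0.119000
P(HIPPS stage down) [AND] = 0.30 × 0.119000 × 0.08 × 0.23 = 0.000657
P(Vent line down) [AND] = 0.31 × 0.30 = 0.093000
P(Control loop lost) [OR] = 1 − (1−0.06) × (1−0.20) × (1−0.093000) × (1−0.31) = 0.529376
P(Block path inoperative) [OR] = 1 − (1−0.529376) × (1−0.26) × (1−0.17) × (1−0.05) = 0.725396
P(Pipeline overpressure) [OR] = 1 − (1−0.000657) × (1−0.725396) × (1−0.30) = 0.807903
Rounded to 4 decimal places: P(Pipeline overpressure) ≈ 0.8079.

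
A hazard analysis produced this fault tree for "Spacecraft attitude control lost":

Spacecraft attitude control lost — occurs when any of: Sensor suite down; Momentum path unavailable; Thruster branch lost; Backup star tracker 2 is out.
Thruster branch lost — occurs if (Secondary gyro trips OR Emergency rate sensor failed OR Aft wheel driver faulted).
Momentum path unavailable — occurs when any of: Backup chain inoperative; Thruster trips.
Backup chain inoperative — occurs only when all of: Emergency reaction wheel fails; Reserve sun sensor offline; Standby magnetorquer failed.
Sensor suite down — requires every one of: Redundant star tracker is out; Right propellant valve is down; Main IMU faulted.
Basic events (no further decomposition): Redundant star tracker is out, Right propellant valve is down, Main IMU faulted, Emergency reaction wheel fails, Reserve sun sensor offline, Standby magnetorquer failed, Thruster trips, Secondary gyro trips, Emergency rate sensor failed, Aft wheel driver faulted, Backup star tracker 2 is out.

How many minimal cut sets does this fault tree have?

Sensor suite down [AND]: one cut set from each child combined → 1 × 1 × 1 = 1 cut set(s).
Backup chain inoperative [AND]: one cut set from each child combined → 1 × 1 × 1 = 1 cut set(s).
Momentum path unavailable [OR]: union of children's cut sets → 2 cut set(s).
Thruster branch lost [OR]: union of children's cut sets → 3 cut set(s).
Spacecraft attitude control lost [OR]: union of children's cut sets → 7 cut set(s).
Minimal cut sets: {Main IMU faulted, Redundant star tracker is out, Right propellant valve is down}; {Emergency reaction wheel fails, Reserve sun sensor offline, Standby magnetorquer failed}; {Thruster trips}; {Secondary gyro trips}; {Emergency rate sensor failed}; {Aft wheel driver faulted}; {Backup star tracker 2 is out}.

7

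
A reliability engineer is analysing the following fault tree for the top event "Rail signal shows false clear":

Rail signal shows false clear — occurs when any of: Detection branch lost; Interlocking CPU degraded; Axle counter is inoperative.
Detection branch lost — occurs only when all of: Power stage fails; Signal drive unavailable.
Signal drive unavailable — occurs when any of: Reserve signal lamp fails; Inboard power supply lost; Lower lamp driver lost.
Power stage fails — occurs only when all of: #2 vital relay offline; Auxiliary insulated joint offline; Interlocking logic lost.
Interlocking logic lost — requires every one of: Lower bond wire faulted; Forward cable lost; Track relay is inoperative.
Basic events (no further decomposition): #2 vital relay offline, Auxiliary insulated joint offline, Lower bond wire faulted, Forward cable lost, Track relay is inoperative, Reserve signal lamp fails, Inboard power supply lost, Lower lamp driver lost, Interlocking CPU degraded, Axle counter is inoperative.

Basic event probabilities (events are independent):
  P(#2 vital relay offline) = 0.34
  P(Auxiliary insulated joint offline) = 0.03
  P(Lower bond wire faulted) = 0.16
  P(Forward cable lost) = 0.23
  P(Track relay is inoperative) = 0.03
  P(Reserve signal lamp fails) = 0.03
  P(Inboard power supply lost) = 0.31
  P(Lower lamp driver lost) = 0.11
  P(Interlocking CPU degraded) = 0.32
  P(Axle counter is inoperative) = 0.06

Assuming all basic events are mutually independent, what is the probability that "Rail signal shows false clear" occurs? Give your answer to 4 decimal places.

0.3608

P(Interlocking logic lost) [AND] = 0.16 × 0.23 × 0.03 = 0.001104
P(Power stage fails) [AND] = 0.34 × 0.03 × 0.001104 = 0.000011
P(Signal drive unavailable) [OR] = 1 − (1−0.03) × (1−0.31) × (1−0.11) = 0.404323
P(Detection branch lost) [AND] = 0.000011 × 0.404323 = 0.000004
P(Rail signal shows false clear) [OR] = 1 − (1−0.000004) × (1−0.32) × (1−0.06) = 0.360803
Rounded to 4 decimal places: P(Rail signal shows false clear) ≈ 0.3608.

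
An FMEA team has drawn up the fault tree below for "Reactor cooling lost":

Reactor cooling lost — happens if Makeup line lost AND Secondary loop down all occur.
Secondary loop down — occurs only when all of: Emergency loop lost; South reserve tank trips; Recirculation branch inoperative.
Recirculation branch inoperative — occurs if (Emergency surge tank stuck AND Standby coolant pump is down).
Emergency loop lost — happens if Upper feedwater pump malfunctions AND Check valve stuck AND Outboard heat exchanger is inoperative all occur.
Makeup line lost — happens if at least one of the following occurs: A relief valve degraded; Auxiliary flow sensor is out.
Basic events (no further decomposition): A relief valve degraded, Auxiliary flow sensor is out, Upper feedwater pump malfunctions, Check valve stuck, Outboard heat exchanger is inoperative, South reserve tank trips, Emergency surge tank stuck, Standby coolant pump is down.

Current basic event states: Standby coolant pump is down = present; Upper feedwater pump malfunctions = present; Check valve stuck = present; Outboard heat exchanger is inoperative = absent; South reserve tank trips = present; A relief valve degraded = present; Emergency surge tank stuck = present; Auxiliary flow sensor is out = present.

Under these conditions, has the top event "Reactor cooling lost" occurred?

Makeup line lost [OR]: A relief valve degraded=occurs, Auxiliary flow sensor is out=occurs → at least one input occurs → occurs.
Emergency loop lost [AND]: Upper feedwater pump malfunctions=occurs, Check valve stuck=occurs, Outboard heat exchanger is inoperative=not → not all inputs occur → does not occur.
Recirculation branch inoperative [AND]: Emergency surge tank stuck=occurs, Standby coolant pump is down=occurs → all inputs occur → occurs.
Secondary loop down [AND]: Emergency loop lost=not, South reserve tank trips=occurs, Recirculation branch inoperative=occurs → not all inputs occur → does not occur.
Reactor cooling lost [AND]: Makeup line lost=occurs, Secondary loop down=not → not all inputs occur → does not occur.

No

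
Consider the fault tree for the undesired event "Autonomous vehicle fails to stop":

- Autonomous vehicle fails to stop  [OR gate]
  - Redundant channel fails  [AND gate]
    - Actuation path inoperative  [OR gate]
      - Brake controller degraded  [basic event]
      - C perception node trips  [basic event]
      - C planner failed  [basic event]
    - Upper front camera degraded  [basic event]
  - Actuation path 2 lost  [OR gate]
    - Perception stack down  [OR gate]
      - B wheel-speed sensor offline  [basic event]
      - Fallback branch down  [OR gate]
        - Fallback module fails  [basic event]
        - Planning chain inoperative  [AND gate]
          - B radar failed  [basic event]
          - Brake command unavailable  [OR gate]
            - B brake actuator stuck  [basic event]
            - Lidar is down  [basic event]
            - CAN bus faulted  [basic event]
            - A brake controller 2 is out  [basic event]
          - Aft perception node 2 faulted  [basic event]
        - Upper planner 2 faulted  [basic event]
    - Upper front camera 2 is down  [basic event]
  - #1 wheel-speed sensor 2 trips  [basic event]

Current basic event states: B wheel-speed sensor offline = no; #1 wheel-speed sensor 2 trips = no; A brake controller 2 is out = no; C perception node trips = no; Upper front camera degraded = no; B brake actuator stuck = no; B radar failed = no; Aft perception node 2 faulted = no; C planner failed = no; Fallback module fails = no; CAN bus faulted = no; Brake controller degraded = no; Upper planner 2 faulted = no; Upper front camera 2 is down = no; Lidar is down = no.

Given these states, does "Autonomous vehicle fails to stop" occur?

No

Actuation path inoperative [OR]: Brake controller degraded=not, C perception node trips=not, C planner failed=not → no input occurs → does not occur.
Redundant channel fails [AND]: Actuation path inoperative=not, Upper front camera degraded=not → not all inputs occur → does not occur.
Brake command unavailable [OR]: B brake actuator stuck=not, Lidar is down=not, CAN bus faulted=not, A brake controller 2 is out=not → no input occurs → does not occur.
Planning chain inoperative [AND]: B radar failed=not, Brake command unavailable=not, Aft perception node 2 faulted=not → not all inputs occur → does not occur.
Fallback branch down [OR]: Fallback module fails=not, Planning chain inoperative=not, Upper planner 2 faulted=not → no input occurs → does not occur.
Perception stack down [OR]: B wheel-speed sensor offline=not, Fallback branch down=not → no input occurs → does not occur.
Actuation path 2 lost [OR]: Perception stack down=not, Upper front camera 2 is down=not → no input occurs → does not occur.
Autonomous vehicle fails to stop [OR]: Redundant channel fails=not, Actuation path 2 lost=not, #1 wheel-speed sensor 2 trips=not → no input occurs → does not occur.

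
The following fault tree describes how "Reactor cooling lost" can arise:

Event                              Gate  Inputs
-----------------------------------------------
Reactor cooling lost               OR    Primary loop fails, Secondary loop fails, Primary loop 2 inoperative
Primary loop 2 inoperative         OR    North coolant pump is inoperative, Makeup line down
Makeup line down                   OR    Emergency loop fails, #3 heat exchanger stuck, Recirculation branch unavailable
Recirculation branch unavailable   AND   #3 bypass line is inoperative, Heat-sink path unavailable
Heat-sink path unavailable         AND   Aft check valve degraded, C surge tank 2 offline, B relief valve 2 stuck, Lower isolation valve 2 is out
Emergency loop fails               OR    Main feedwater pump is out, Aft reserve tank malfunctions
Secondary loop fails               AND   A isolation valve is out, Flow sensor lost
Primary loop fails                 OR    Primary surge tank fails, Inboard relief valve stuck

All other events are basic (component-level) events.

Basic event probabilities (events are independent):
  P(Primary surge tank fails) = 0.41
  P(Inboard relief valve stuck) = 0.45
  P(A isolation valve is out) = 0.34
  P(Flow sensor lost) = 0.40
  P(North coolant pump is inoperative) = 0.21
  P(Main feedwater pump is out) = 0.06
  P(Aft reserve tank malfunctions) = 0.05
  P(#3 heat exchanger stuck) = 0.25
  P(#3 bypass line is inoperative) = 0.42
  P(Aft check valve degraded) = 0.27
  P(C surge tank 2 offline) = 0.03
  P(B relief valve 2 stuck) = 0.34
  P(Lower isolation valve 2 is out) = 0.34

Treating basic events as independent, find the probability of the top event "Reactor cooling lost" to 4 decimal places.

P(Primary loop fails) [OR] = 1 − (1−0.41) × (1−0.45) = 0.675500
P(Secondary loop fails) [AND] = 0.34 × 0.40 = 0.136000
P(Emergency loop fails) [OR] = 1 − (1−0.06) × (1−0.05) = 0.107000
P(Heat-sink path unavailable) [AND] = 0.27 × 0.03 × 0.34 × 0.34 = 0.000936
P(Recirculation branch unavailable) [AND] = 0.42 × 0.000936 = 0.000393
P(Makeup line down) [OR] = 1 − (1−0.107000) × (1−0.25) × (1−0.000393) = 0.330513
P(Primary loop 2 inoperative) [OR] = 1 − (1−0.21) × (1−0.330513) = 0.471105
P(Reactor cooling lost) [OR] = 1 − (1−0.675500) × (1−0.136000) × (1−0.471105) = 0.851715
Rounded to 4 decimal places: P(Reactor cooling lost) ≈ 0.8517.

0.8517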